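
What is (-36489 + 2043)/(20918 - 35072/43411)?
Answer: -249222551/151339371 ≈ -1.6468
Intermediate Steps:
(-36489 + 2043)/(20918 - 35072/43411) = -34446/(20918 - 35072*1/43411) = -34446/(20918 - 35072/43411) = -34446/908036226/43411 = -34446*43411/908036226 = -249222551/151339371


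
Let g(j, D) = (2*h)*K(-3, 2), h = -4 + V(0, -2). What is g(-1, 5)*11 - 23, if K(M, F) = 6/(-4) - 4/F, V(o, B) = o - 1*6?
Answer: 747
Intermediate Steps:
V(o, B) = -6 + o (V(o, B) = o - 6 = -6 + o)
K(M, F) = -3/2 - 4/F (K(M, F) = 6*(-¼) - 4/F = -3/2 - 4/F)
h = -10 (h = -4 + (-6 + 0) = -4 - 6 = -10)
g(j, D) = 70 (g(j, D) = (2*(-10))*(-3/2 - 4/2) = -20*(-3/2 - 4*½) = -20*(-3/2 - 2) = -20*(-7/2) = 70)
g(-1, 5)*11 - 23 = 70*11 - 23 = 770 - 23 = 747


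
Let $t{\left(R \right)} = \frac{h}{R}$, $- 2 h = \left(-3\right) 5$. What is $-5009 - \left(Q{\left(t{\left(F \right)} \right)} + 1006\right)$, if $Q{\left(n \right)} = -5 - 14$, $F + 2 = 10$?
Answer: $-5996$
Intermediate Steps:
$F = 8$ ($F = -2 + 10 = 8$)
$h = \frac{15}{2}$ ($h = - \frac{\left(-3\right) 5}{2} = \left(- \frac{1}{2}\right) \left(-15\right) = \frac{15}{2} \approx 7.5$)
$t{\left(R \right)} = \frac{15}{2 R}$
$Q{\left(n \right)} = -19$ ($Q{\left(n \right)} = -5 - 14 = -19$)
$-5009 - \left(Q{\left(t{\left(F \right)} \right)} + 1006\right) = -5009 - \left(-19 + 1006\right) = -5009 - 987 = -5996$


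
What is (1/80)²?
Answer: 1/6400 ≈ 0.00015625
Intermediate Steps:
(1/80)² = 1/6400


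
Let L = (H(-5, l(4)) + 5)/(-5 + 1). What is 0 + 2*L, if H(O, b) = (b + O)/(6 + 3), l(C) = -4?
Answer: -2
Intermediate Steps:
H(O, b) = O/9 + b/9 (H(O, b) = (O + b)/9 = (O + b)*(⅑) = O/9 + b/9)
L = -1 (L = (((⅑)*(-5) + (⅑)*(-4)) + 5)/(-5 + 1) = ((-5/9 - 4/9) + 5)/(-4) = (-1 + 5)*(-¼) = 4*(-¼) = -1)
0 + 2*L = 0 + 2*(-1) = 0 - 2 = -2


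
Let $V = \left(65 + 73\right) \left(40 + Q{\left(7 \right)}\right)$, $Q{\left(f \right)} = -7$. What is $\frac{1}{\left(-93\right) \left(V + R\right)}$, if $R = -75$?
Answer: $- \frac{1}{416547} \approx -2.4007 \cdot 10^{-6}$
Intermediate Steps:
$V = 4554$ ($V = \left(65 + 73\right) \left(40 - 7\right) = 138 \cdot 33 = 4554$)
$\frac{1}{\left(-93\right) \left(V + R\right)} = \frac{1}{\left(-93\right) \left(4554 - 75\right)} = \frac{1}{\left(-93\right) 4479} = \frac{1}{-416547} = - \frac{1}{416547}$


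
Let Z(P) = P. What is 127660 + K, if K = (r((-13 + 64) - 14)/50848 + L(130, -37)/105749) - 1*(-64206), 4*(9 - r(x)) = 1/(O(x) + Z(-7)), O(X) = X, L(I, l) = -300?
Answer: 17686071087601573/92179288320 ≈ 1.9187e+5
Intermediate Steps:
r(x) = 9 - 1/(4*(-7 + x)) (r(x) = 9 - 1/(4*(x - 7)) = 9 - 1/(4*(-7 + x)))
K = 5918463140670373/92179288320 (K = (((-253 + 36*((-13 + 64) - 14))/(4*(-7 + ((-13 + 64) - 14))))/50848 - 300/105749) - 1*(-64206) = (((-253 + 36*(51 - 14))/(4*(-7 + (51 - 14))))*(1/50848) - 300*1/105749) + 64206 = (((-253 + 36*37)/(4*(-7 + 37)))*(1/50848) - 300/105749) + 64206 = (((¼)*(-253 + 1332)/30)*(1/50848) - 300/105749) + 64206 = (((¼)*(1/30)*1079)*(1/50848) - 300/105749) + 64206 = ((1079/120)*(1/50848) - 300/105749) + 64206 = (1079/6101760 - 300/105749) + 64206 = -245203547/92179288320 + 64206 = 5918463140670373/92179288320 ≈ 64206.)
127660 + K = 127660 + 5918463140670373/92179288320 = 17686071087601573/92179288320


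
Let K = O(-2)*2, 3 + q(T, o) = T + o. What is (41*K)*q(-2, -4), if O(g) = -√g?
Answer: 738*I*√2 ≈ 1043.7*I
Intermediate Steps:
q(T, o) = -3 + T + o (q(T, o) = -3 + (T + o) = -3 + T + o)
K = -2*I*√2 (K = -√(-2)*2 = -I*√2*2 = -2*I*√2 ≈ -2.8284*I)
(41*K)*q(-2, -4) = (41*(-2*I*√2))*(-3 - 2 - 4) = -82*I*√2*(-9) = 738*I*√2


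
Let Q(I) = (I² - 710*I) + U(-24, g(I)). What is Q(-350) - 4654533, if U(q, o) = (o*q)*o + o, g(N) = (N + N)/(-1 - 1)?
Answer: -7223183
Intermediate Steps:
g(N) = -N (g(N) = (2*N)/(-2) = (2*N)*(-½) = -N)
U(q, o) = o + q*o² (U(q, o) = q*o² + o = o + q*o²)
Q(I) = I² - 710*I - I*(1 + 24*I) (Q(I) = (I² - 710*I) + (-I)*(1 - I*(-24)) = (I² - 710*I) + (-I)*(1 + 24*I) = (I² - 710*I) - I*(1 + 24*I) = I² - 710*I - I*(1 + 24*I))
Q(-350) - 4654533 = -350*(-711 - 23*(-350)) - 4654533 = -350*(-711 + 8050) - 4654533 = -350*7339 - 4654533 = -2568650 - 4654533 = -7223183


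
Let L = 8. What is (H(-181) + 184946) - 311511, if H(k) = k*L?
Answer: -128013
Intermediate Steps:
H(k) = 8*k (H(k) = k*8 = 8*k)
(H(-181) + 184946) - 311511 = (8*(-181) + 184946) - 311511 = (-1448 + 184946) - 311511 = 183498 - 311511 = -128013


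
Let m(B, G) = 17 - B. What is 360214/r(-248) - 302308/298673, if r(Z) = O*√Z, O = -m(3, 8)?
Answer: -302308/298673 + 180107*I*√62/868 ≈ -1.0122 + 1633.8*I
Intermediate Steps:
O = -14 (O = -(17 - 1*3) = -(17 - 3) = -1*14 = -14)
r(Z) = -14*√Z
360214/r(-248) - 302308/298673 = 360214/((-28*I*√62)) - 302308/298673 = 360214*(I*√62/1736) - 302308/298673 = 180107*I*√62/868 - 302308/298673 = -302308/298673 + 180107*I*√62/868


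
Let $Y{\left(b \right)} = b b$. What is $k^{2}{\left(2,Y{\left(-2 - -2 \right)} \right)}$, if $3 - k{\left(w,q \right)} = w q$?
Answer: $9$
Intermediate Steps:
$Y{\left(b \right)} = b^{2}$
$k{\left(w,q \right)} = 3 - q w$ ($k{\left(w,q \right)} = 3 - w q = 3 - q w$)
$k^{2}{\left(2,Y{\left(-2 - -2 \right)} \right)} = \left(3 - \left(-2 - -2\right)^{2} \cdot 2\right)^{2} = \left(3 - \left(-2 + 2\right)^{2} \cdot 2\right)^{2} = \left(3 - 0^{2} \cdot 2\right)^{2} = \left(3 - 0 \cdot 2\right)^{2} = \left(3 + 0\right)^{2} = 3^{2} = 9$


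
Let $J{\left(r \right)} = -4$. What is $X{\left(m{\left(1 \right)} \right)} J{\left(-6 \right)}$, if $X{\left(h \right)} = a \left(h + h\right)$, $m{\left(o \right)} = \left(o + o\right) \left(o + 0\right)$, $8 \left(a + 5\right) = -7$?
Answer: $94$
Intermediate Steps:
$a = - \frac{47}{8}$ ($a = -5 + \frac{1}{8} \left(-7\right) = -5 - \frac{7}{8} = - \frac{47}{8} \approx -5.875$)
$m{\left(o \right)} = 2 o^{2}$ ($m{\left(o \right)} = 2 o o = 2 o^{2}$)
$X{\left(h \right)} = - \frac{47 h}{4}$ ($X{\left(h \right)} = - \frac{47 \left(h + h\right)}{8} = - \frac{47 \cdot 2 h}{8} = - \frac{47 h}{4}$)
$X{\left(m{\left(1 \right)} \right)} J{\left(-6 \right)} = - \frac{47 \cdot 2 \cdot 1^{2}}{4} \left(-4\right) = - \frac{47 \cdot 2 \cdot 1}{4} \left(-4\right) = \left(- \frac{47}{4}\right) 2 \left(-4\right) = \left(- \frac{47}{2}\right) \left(-4\right) = 94$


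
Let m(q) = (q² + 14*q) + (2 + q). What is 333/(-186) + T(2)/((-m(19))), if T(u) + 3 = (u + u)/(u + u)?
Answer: -17951/10044 ≈ -1.7872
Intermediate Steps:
T(u) = -2 (T(u) = -3 + (u + u)/(u + u) = -3 + (2*u)/((2*u)) = -3 + (2*u)*(1/(2*u)) = -3 + 1 = -2)
m(q) = 2 + q² + 15*q
333/(-186) + T(2)/((-m(19))) = 333/(-186) - 2*(-1/(2 + 19² + 15*19)) = 333*(-1/186) - 2*(-1/(2 + 361 + 285)) = -111/62 - 2/((-1*648)) = -111/62 - 2/(-648) = -111/62 - 2*(-1/648) = -111/62 + 1/324 = -17951/10044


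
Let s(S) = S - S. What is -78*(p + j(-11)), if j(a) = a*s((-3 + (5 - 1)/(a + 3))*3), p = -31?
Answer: 2418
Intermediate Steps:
s(S) = 0
j(a) = 0 (j(a) = a*0 = 0)
-78*(p + j(-11)) = -78*(-31 + 0) = -78*(-31) = 2418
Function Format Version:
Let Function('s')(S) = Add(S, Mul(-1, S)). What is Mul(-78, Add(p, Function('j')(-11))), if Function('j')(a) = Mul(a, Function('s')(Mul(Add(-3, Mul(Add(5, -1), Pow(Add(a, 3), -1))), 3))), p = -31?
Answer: 2418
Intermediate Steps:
Function('s')(S) = 0
Function('j')(a) = 0 (Function('j')(a) = Mul(a, 0) = 0)
Mul(-78, Add(p, Function('j')(-11))) = Mul(-78, Add(-31, 0)) = Mul(-78, -31) = 2418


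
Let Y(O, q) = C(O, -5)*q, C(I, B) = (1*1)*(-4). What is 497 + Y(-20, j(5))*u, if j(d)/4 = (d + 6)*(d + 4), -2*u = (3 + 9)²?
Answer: 114545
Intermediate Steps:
C(I, B) = -4 (C(I, B) = 1*(-4) = -4)
u = -72 (u = -(3 + 9)²/2 = -½*12² = -½*144 = -72)
j(d) = 4*(4 + d)*(6 + d) (j(d) = 4*((d + 6)*(d + 4)) = 4*((6 + d)*(4 + d)) = 4*((4 + d)*(6 + d)) = 4*(4 + d)*(6 + d))
Y(O, q) = -4*q
497 + Y(-20, j(5))*u = 497 - 4*(96 + 4*5² + 40*5)*(-72) = 497 - 4*(96 + 4*25 + 200)*(-72) = 497 - 4*(96 + 100 + 200)*(-72) = 497 - 4*396*(-72) = 497 - 1584*(-72) = 497 + 114048 = 114545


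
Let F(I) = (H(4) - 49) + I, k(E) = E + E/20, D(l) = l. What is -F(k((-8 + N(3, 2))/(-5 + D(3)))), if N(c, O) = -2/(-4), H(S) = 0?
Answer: 721/16 ≈ 45.063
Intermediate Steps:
N(c, O) = 1/2 (N(c, O) = -2*(-1/4) = 1/2)
k(E) = 21*E/20 (k(E) = E + E*(1/20) = E + E/20 = 21*E/20)
F(I) = -49 + I (F(I) = (0 - 49) + I = -49 + I)
-F(k((-8 + N(3, 2))/(-5 + D(3)))) = -(-49 + 21*((-8 + 1/2)/(-5 + 3))/20) = -(-49 + 21*(-15/2/(-2))/20) = -(-49 + 21*(-15/2*(-1/2))/20) = -(-49 + (21/20)*(15/4)) = -(-49 + 63/16) = -1*(-721/16) = 721/16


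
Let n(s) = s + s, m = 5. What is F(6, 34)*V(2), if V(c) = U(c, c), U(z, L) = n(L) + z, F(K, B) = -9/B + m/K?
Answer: 58/17 ≈ 3.4118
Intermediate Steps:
n(s) = 2*s
F(K, B) = -9/B + 5/K
U(z, L) = z + 2*L (U(z, L) = 2*L + z = z + 2*L)
V(c) = 3*c (V(c) = c + 2*c = 3*c)
F(6, 34)*V(2) = (-9/34 + 5/6)*(3*2) = (-9*1/34 + 5*(1/6))*6 = (-9/34 + 5/6)*6 = (29/51)*6 = 58/17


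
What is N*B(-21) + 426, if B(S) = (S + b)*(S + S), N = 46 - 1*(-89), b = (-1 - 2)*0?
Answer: 119496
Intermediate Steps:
b = 0 (b = -3*0 = 0)
N = 135 (N = 46 + 89 = 135)
B(S) = 2*S² (B(S) = (S + 0)*(S + S) = S*(2*S) = 2*S²)
N*B(-21) + 426 = 135*(2*(-21)²) + 426 = 135*(2*441) + 426 = 135*882 + 426 = 119070 + 426 = 119496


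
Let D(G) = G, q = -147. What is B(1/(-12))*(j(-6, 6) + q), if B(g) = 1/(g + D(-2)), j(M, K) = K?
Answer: 1692/25 ≈ 67.680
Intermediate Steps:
B(g) = 1/(-2 + g) (B(g) = 1/(g - 2) = 1/(-2 + g))
B(1/(-12))*(j(-6, 6) + q) = (6 - 147)/(-2 + 1/(-12)) = -141/(-2 - 1/12) = -141/(-25/12) = -12/25*(-141) = 1692/25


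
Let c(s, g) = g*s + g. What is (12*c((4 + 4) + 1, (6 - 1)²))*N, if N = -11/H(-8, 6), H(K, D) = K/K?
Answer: -33000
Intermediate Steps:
H(K, D) = 1
c(s, g) = g + g*s
N = -11 (N = -11/1 = -11*1 = -11)
(12*c((4 + 4) + 1, (6 - 1)²))*N = (12*((6 - 1)²*(1 + ((4 + 4) + 1))))*(-11) = (12*(5²*(1 + (8 + 1))))*(-11) = (12*(25*(1 + 9)))*(-11) = (12*(25*10))*(-11) = (12*250)*(-11) = 3000*(-11) = -33000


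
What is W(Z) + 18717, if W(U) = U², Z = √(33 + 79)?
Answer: 18829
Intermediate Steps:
Z = 4*√7 (Z = √112 = 4*√7 ≈ 10.583)
W(Z) + 18717 = (4*√7)² + 18717 = 112 + 18717 = 18829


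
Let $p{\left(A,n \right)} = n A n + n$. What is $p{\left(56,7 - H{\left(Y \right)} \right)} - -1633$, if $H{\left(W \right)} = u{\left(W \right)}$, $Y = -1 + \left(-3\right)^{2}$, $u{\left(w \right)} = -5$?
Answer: $9709$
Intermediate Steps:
$Y = 8$ ($Y = -1 + 9 = 8$)
$H{\left(W \right)} = -5$
$p{\left(A,n \right)} = n + A n^{2}$ ($p{\left(A,n \right)} = A n n + n = A n^{2} + n = n + A n^{2}$)
$p{\left(56,7 - H{\left(Y \right)} \right)} - -1633 = \left(7 - -5\right) \left(1 + 56 \left(7 - -5\right)\right) - -1633 = \left(7 + 5\right) \left(1 + 56 \left(7 + 5\right)\right) + 1633 = 12 \left(1 + 56 \cdot 12\right) + 1633 = 12 \left(1 + 672\right) + 1633 = 12 \cdot 673 + 1633 = 8076 + 1633 = 9709$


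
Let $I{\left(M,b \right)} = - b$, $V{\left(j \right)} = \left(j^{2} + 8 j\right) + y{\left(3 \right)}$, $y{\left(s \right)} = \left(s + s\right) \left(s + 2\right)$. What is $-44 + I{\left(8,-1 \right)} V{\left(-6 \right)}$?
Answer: $-26$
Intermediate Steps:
$y{\left(s \right)} = 2 s \left(2 + s\right)$
$V{\left(j \right)} = 30 + j^{2} + 8 j$ ($V{\left(j \right)} = \left(j^{2} + 8 j\right) + 2 \cdot 3 \left(2 + 3\right) = \left(j^{2} + 8 j\right) + 2 \cdot 3 \cdot 5 = \left(j^{2} + 8 j\right) + 30 = 30 + j^{2} + 8 j$)
$-44 + I{\left(8,-1 \right)} V{\left(-6 \right)} = -44 + \left(-1\right) \left(-1\right) \left(30 + \left(-6\right)^{2} + 8 \left(-6\right)\right) = -44 + 1 \left(30 + 36 - 48\right) = -44 + 1 \cdot 18 = -44 + 18 = -26$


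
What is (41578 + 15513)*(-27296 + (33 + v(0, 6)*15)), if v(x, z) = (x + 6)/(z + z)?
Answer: -3112087501/2 ≈ -1.5560e+9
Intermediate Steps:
v(x, z) = (6 + x)/(2*z) (v(x, z) = (6 + x)/((2*z)) = (6 + x)*(1/(2*z)) = (6 + x)/(2*z))
(41578 + 15513)*(-27296 + (33 + v(0, 6)*15)) = (41578 + 15513)*(-27296 + (33 + ((½)*(6 + 0)/6)*15)) = 57091*(-27296 + (33 + ((½)*(⅙)*6)*15)) = 57091*(-27296 + (33 + (½)*15)) = 57091*(-27296 + (33 + 15/2)) = 57091*(-27296 + 81/2) = 57091*(-54511/2) = -3112087501/2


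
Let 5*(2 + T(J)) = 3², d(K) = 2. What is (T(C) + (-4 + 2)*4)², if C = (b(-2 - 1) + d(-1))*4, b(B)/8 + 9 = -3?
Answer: 1681/25 ≈ 67.240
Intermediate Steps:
b(B) = -96 (b(B) = -72 + 8*(-3) = -72 - 24 = -96)
C = -376 (C = (-96 + 2)*4 = -94*4 = -376)
T(J) = -⅕ (T(J) = -2 + (⅕)*3² = -2 + (⅕)*9 = -2 + 9/5 = -⅕)
(T(C) + (-4 + 2)*4)² = (-⅕ + (-4 + 2)*4)² = (-⅕ - 2*4)² = (-⅕ - 8)² = (-41/5)² = 1681/25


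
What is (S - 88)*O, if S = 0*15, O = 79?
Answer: -6952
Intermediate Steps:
S = 0
(S - 88)*O = (0 - 88)*79 = -88*79 = -6952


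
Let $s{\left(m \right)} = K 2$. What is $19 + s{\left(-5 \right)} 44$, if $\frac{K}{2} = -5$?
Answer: $-861$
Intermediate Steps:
$K = -10$ ($K = 2 \left(-5\right) = -10$)
$s{\left(m \right)} = -20$ ($s{\left(m \right)} = \left(-10\right) 2 = -20$)
$19 + s{\left(-5 \right)} 44 = 19 - 880 = -861$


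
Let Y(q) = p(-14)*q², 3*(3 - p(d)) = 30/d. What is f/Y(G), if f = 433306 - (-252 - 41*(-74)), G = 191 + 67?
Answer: 83713/48074 ≈ 1.7413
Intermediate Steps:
G = 258
p(d) = 3 - 10/d
Y(q) = 26*q²/7 (Y(q) = (3 - 10/(-14))*q² = (3 - 10*(-1/14))*q² = (3 + 5/7)*q² = 26*q²/7)
f = 430524 (f = 433306 - (-252 + 3034) = 433306 - 1*2782 = 433306 - 2782 = 430524)
f/Y(G) = 430524/(((26/7)*258²)) = 430524/(((26/7)*66564)) = 430524/(1730664/7) = 430524*(7/1730664) = 83713/48074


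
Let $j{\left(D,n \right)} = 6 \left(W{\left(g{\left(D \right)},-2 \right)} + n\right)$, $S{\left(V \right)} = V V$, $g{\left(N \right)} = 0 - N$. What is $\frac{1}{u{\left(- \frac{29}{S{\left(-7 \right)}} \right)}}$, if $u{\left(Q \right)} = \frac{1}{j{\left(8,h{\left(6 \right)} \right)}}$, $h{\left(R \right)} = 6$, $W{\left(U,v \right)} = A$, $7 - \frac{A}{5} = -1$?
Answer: $276$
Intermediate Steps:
$A = 40$ ($A = 35 - -5 = 35 + 5 = 40$)
$g{\left(N \right)} = - N$
$W{\left(U,v \right)} = 40$
$S{\left(V \right)} = V^{2}$
$j{\left(D,n \right)} = 240 + 6 n$ ($j{\left(D,n \right)} = 6 \left(40 + n\right) = 240 + 6 n$)
$u{\left(Q \right)} = \frac{1}{276}$ ($u{\left(Q \right)} = \frac{1}{240 + 6 \cdot 6} = \frac{1}{240 + 36} = \frac{1}{276}$)
$\frac{1}{u{\left(- \frac{29}{S{\left(-7 \right)}} \right)}} = \frac{1}{\frac{1}{276}} = 276$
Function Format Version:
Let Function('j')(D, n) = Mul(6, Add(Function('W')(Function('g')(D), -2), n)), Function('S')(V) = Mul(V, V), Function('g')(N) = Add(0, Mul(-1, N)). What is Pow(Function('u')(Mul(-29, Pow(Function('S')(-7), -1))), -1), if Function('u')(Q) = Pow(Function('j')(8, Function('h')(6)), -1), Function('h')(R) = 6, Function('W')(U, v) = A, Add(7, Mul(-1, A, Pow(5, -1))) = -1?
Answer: 276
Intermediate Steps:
A = 40 (A = Add(35, Mul(-5, -1)) = Add(35, 5) = 40)
Function('g')(N) = Mul(-1, N)
Function('W')(U, v) = 40
Function('S')(V) = Pow(V, 2)
Function('j')(D, n) = Add(240, Mul(6, n)) (Function('j')(D, n) = Mul(6, Add(40, n)) = Add(240, Mul(6, n)))
Function('u')(Q) = Rational(1, 276) (Function('u')(Q) = Pow(Add(240, Mul(6, 6)), -1) = Pow(Add(240, 36), -1) = Pow(276, -1) = Rational(1, 276))
Pow(Function('u')(Mul(-29, Pow(Function('S')(-7), -1))), -1) = Pow(Rational(1, 276), -1) = 276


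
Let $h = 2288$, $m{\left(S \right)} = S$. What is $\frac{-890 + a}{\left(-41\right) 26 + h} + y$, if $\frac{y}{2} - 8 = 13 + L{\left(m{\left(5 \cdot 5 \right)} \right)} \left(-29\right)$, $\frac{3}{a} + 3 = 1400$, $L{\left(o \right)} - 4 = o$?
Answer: $- \frac{2800943087}{1707134} \approx -1640.7$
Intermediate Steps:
$L{\left(o \right)} = 4 + o$
$a = \frac{3}{1397}$ ($a = \frac{3}{-3 + 1400} = \frac{3}{1397} \approx 0.0021475$)
$y = -1640$ ($y = 16 + 2 \left(13 + \left(4 + 5 \cdot 5\right) \left(-29\right)\right) = 16 + 2 \left(13 + \left(4 + 25\right) \left(-29\right)\right) = 16 + 2 \left(13 + 29 \left(-29\right)\right) = 16 + 2 \left(13 - 841\right) = 16 + 2 \left(-828\right) = 16 - 1656 = -1640$)
$\frac{-890 + a}{\left(-41\right) 26 + h} + y = \frac{-890 + \frac{3}{1397}}{\left(-41\right) 26 + 2288} - 1640 = - \frac{1243327}{1397 \left(-1066 + 2288\right)} - 1640 = - \frac{1243327}{1397 \cdot 1222} - 1640 = \left(- \frac{1243327}{1397}\right) \frac{1}{1222} - 1640 = - \frac{1243327}{1707134} - 1640 = - \frac{2800943087}{1707134}$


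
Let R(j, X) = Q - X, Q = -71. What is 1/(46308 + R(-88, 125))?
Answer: 1/46112 ≈ 2.1686e-5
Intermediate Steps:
R(j, X) = -71 - X
1/(46308 + R(-88, 125)) = 1/(46308 + (-71 - 1*125)) = 1/(46308 + (-71 - 125)) = 1/(46308 - 196) = 1/46112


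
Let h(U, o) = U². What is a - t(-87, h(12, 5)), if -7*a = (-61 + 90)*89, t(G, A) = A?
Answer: -3589/7 ≈ -512.71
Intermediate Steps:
a = -2581/7 (a = -(-61 + 90)*89/7 = -29*89/7 = -⅐*2581 = -2581/7 ≈ -368.71)
a - t(-87, h(12, 5)) = -2581/7 - 1*12² = -2581/7 - 1*144 = -2581/7 - 144 = -3589/7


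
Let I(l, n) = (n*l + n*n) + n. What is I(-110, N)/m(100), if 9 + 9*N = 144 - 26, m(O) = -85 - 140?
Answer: 95048/18225 ≈ 5.2153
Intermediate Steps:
m(O) = -225
N = 109/9 (N = -1 + (144 - 26)/9 = -1 + (1/9)*118 = -1 + 118/9 = 109/9 ≈ 12.111)
I(l, n) = n + n**2 + l*n (I(l, n) = (l*n + n**2) + n = (n**2 + l*n) + n = n + n**2 + l*n)
I(-110, N)/m(100) = (109*(1 - 110 + 109/9)/9)/(-225) = ((109/9)*(-872/9))*(-1/225) = -95048/81*(-1/225) = 95048/18225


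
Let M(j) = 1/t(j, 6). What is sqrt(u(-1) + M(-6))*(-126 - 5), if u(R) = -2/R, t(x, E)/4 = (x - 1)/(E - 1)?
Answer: -131*sqrt(357)/14 ≈ -176.80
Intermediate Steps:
t(x, E) = 4*(-1 + x)/(-1 + E) (t(x, E) = 4*((x - 1)/(E - 1)) = 4*((-1 + x)/(-1 + E)) = 4*(-1 + x)/(-1 + E))
M(j) = 1/(-4/5 + 4*j/5) (M(j) = 1/(4*(-1 + j)/(-1 + 6)) = 1/(4*(-1 + j)/5) = 1/(4*(1/5)*(-1 + j)) = 1/(-4/5 + 4*j/5))
sqrt(u(-1) + M(-6))*(-126 - 5) = sqrt(-2/(-1) + 5/(4*(-1 - 6)))*(-126 - 5) = sqrt(-2*(-1) + (5/4)/(-7))*(-131) = sqrt(2 + (5/4)*(-1/7))*(-131) = sqrt(2 - 5/28)*(-131) = sqrt(51/28)*(-131) = (sqrt(357)/14)*(-131) = -131*sqrt(357)/14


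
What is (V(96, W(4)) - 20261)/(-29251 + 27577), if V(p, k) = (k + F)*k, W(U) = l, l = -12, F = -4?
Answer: 20069/1674 ≈ 11.989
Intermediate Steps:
W(U) = -12
V(p, k) = k*(-4 + k) (V(p, k) = (k - 4)*k = (-4 + k)*k = k*(-4 + k))
(V(96, W(4)) - 20261)/(-29251 + 27577) = (-12*(-4 - 12) - 20261)/(-29251 + 27577) = (-12*(-16) - 20261)/(-1674) = (192 - 20261)*(-1/1674) = -20069*(-1/1674) = 20069/1674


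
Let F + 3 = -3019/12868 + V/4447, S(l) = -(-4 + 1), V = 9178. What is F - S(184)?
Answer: -238666965/57223996 ≈ -4.1707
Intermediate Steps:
S(l) = 3 (S(l) = -1*(-3) = 3)
F = -66994977/57223996 (F = -3 + (-3019/12868 + 9178/4447) = -3 + 104677011/57223996 = -66994977/57223996 ≈ -1.1707)
F - S(184) = -66994977/57223996 - 1*3 = -66994977/57223996 - 3 = -238666965/57223996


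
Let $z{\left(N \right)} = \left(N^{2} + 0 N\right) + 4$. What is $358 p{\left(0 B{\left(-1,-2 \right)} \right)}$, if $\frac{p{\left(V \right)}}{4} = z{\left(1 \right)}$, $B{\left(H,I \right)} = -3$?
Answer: $7160$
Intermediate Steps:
$z{\left(N \right)} = 4 + N^{2}$ ($z{\left(N \right)} = \left(N^{2} + 0\right) + 4 = N^{2} + 4 = 4 + N^{2}$)
$p{\left(V \right)} = 20$ ($p{\left(V \right)} = 4 \left(4 + 1^{2}\right) = 4 \left(4 + 1\right) = 4 \cdot 5 = 20$)
$358 p{\left(0 B{\left(-1,-2 \right)} \right)} = 358 \cdot 20 = 7160$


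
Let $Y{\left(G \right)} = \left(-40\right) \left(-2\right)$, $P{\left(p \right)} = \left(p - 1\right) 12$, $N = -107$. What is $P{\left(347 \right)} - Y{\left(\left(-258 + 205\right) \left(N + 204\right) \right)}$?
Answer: $4072$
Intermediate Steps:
$P{\left(p \right)} = -12 + 12 p$ ($P{\left(p \right)} = \left(-1 + p\right) 12 = -12 + 12 p$)
$Y{\left(G \right)} = 80$
$P{\left(347 \right)} - Y{\left(\left(-258 + 205\right) \left(N + 204\right) \right)} = \left(-12 + 12 \cdot 347\right) - 80 = \left(-12 + 4164\right) - 80 = 4152 - 80 = 4072$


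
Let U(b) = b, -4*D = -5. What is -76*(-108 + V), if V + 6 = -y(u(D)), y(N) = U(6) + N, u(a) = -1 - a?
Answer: 8949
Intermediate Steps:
D = 5/4 (D = -¼*(-5) = 5/4 ≈ 1.2500)
y(N) = 6 + N
V = -39/4 (V = -6 - (6 + (-1 - 1*5/4)) = -6 - (6 + (-1 - 5/4)) = -6 - (6 - 9/4) = -6 - 1*15/4 = -6 - 15/4 = -39/4 ≈ -9.7500)
-76*(-108 + V) = -76*(-108 - 39/4) = -76*(-471/4) = 8949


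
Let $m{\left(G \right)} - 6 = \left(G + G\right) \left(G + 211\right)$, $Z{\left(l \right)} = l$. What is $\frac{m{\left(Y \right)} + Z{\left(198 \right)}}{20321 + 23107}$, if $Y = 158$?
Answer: $\frac{9734}{3619} \approx 2.6897$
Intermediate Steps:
$m{\left(G \right)} = 6 + 2 G \left(211 + G\right)$ ($m{\left(G \right)} = 6 + \left(G + G\right) \left(G + 211\right) = 6 + 2 G \left(211 + G\right)$)
$\frac{m{\left(Y \right)} + Z{\left(198 \right)}}{20321 + 23107} = \frac{\left(6 + 2 \cdot 158^{2} + 422 \cdot 158\right) + 198}{20321 + 23107} = \frac{\left(6 + 2 \cdot 24964 + 66676\right) + 198}{43428} = \left(\left(6 + 49928 + 66676\right) + 198\right) \frac{1}{43428} = \left(116610 + 198\right) \frac{1}{43428} = 116808 \cdot \frac{1}{43428} = \frac{9734}{3619}$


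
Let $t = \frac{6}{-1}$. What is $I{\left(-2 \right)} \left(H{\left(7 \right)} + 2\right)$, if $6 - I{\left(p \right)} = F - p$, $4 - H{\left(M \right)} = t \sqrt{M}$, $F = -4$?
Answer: $48 + 48 \sqrt{7} \approx 175.0$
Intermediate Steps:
$t = -6$ ($t = 6 \left(-1\right) = -6$)
$H{\left(M \right)} = 4 + 6 \sqrt{M}$ ($H{\left(M \right)} = 4 - - 6 \sqrt{M} = 4 + 6 \sqrt{M}$)
$I{\left(p \right)} = 10 + p$ ($I{\left(p \right)} = 6 - \left(-4 - p\right) = 6 + \left(4 + p\right) = 10 + p$)
$I{\left(-2 \right)} \left(H{\left(7 \right)} + 2\right) = \left(10 - 2\right) \left(\left(4 + 6 \sqrt{7}\right) + 2\right) = 8 \left(6 + 6 \sqrt{7}\right) = 48 + 48 \sqrt{7}$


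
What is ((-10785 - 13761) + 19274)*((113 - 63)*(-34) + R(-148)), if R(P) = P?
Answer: 9742656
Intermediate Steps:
((-10785 - 13761) + 19274)*((113 - 63)*(-34) + R(-148)) = ((-10785 - 13761) + 19274)*((113 - 63)*(-34) - 148) = (-24546 + 19274)*(50*(-34) - 148) = -5272*(-1700 - 148) = -5272*(-1848) = 9742656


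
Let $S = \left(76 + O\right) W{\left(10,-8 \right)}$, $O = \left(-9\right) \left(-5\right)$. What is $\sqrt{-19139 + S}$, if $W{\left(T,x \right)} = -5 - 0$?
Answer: $4 i \sqrt{1234} \approx 140.51 i$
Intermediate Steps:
$O = 45$
$W{\left(T,x \right)} = -5$ ($W{\left(T,x \right)} = -5 + 0 = -5$)
$S = -605$ ($S = \left(76 + 45\right) \left(-5\right) = 121 \left(-5\right) = -605$)
$\sqrt{-19139 + S} = \sqrt{-19139 - 605} = \sqrt{-19744} = 4 i \sqrt{1234}$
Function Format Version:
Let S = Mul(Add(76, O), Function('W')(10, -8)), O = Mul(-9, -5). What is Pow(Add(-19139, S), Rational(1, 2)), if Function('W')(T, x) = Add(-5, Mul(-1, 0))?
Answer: Mul(4, I, Pow(1234, Rational(1, 2))) ≈ Mul(140.51, I)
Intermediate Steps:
O = 45
Function('W')(T, x) = -5 (Function('W')(T, x) = Add(-5, 0) = -5)
S = -605 (S = Mul(Add(76, 45), -5) = Mul(121, -5) = -605)
Pow(Add(-19139, S), Rational(1, 2)) = Pow(Add(-19139, -605), Rational(1, 2)) = Pow(-19744, Rational(1, 2)) = Mul(4, I, Pow(1234, Rational(1, 2)))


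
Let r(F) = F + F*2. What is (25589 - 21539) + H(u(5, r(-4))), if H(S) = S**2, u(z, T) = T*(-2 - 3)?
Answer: 7650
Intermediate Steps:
r(F) = 3*F (r(F) = F + 2*F = 3*F)
u(z, T) = -5*T (u(z, T) = T*(-5) = -5*T)
(25589 - 21539) + H(u(5, r(-4))) = (25589 - 21539) + (-15*(-4))**2 = 4050 + (-5*(-12))**2 = 4050 + 60**2 = 4050 + 3600 = 7650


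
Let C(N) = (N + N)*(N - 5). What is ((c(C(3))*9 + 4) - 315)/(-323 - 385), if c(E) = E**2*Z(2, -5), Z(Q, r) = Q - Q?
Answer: 311/708 ≈ 0.43927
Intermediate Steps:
Z(Q, r) = 0
C(N) = 2*N*(-5 + N) (C(N) = (2*N)*(-5 + N) = 2*N*(-5 + N))
c(E) = 0 (c(E) = E**2*0 = 0)
((c(C(3))*9 + 4) - 315)/(-323 - 385) = ((0*9 + 4) - 315)/(-323 - 385) = ((0 + 4) - 315)/(-708) = (4 - 315)*(-1/708) = -311*(-1/708) = 311/708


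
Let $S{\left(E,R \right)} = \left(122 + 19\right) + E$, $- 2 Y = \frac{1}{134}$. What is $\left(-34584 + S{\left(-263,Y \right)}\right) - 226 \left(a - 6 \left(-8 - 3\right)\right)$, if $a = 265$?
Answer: $-109512$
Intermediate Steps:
$Y = - \frac{1}{268}$ ($Y = - \frac{1}{2 \cdot 134} = \left(- \frac{1}{2}\right) \frac{1}{134} = - \frac{1}{268} \approx -0.0037313$)
$S{\left(E,R \right)} = 141 + E$
$\left(-34584 + S{\left(-263,Y \right)}\right) - 226 \left(a - 6 \left(-8 - 3\right)\right) = \left(-34584 + \left(141 - 263\right)\right) - 226 \left(265 - 6 \left(-8 - 3\right)\right) = \left(-34584 - 122\right) - 226 \left(265 - -66\right) = -34706 - 226 \left(265 + 66\right) = -34706 - 74806 = -109512$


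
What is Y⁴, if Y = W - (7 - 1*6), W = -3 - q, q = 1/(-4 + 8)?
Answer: 83521/256 ≈ 326.25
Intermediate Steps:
q = ¼ (q = 1/4 = ¼ ≈ 0.25000)
W = -13/4 (W = -3 - 1*¼ = -3 - ¼ = -13/4 ≈ -3.2500)
Y = -17/4 (Y = -13/4 - (7 - 1*6) = -13/4 - (7 - 6) = -13/4 - 1*1 = -13/4 - 1 = -17/4 ≈ -4.2500)
Y⁴ = (-17/4)⁴ = 83521/256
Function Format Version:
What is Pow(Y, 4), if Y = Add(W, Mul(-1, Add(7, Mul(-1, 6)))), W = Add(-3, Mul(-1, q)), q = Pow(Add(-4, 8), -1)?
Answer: Rational(83521, 256) ≈ 326.25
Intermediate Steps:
q = Rational(1, 4) (q = Pow(4, -1) = Rational(1, 4) ≈ 0.25000)
W = Rational(-13, 4) (W = Add(-3, Mul(-1, Rational(1, 4))) = Add(-3, Rational(-1, 4)) = Rational(-13, 4) ≈ -3.2500)
Y = Rational(-17, 4) (Y = Add(Rational(-13, 4), Mul(-1, Add(7, Mul(-1, 6)))) = Add(Rational(-13, 4), Mul(-1, Add(7, -6))) = Add(Rational(-13, 4), Mul(-1, 1)) = Add(Rational(-13, 4), -1) = Rational(-17, 4) ≈ -4.2500)
Pow(Y, 4) = Pow(Rational(-17, 4), 4) = Rational(83521, 256)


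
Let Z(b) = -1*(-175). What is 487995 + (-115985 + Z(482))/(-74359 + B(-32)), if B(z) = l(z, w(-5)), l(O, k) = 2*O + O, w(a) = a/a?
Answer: 7266756707/14891 ≈ 4.8800e+5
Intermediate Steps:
w(a) = 1
l(O, k) = 3*O
B(z) = 3*z
Z(b) = 175
487995 + (-115985 + Z(482))/(-74359 + B(-32)) = 487995 + (-115985 + 175)/(-74359 + 3*(-32)) = 487995 - 115810/(-74359 - 96) = 487995 - 115810/(-74455) = 487995 - 115810*(-1/74455) = 487995 + 23162/14891 = 7266756707/14891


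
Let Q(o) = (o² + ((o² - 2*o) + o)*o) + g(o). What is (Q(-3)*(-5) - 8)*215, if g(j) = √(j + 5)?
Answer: 27305 - 1075*√2 ≈ 25785.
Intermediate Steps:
g(j) = √(5 + j)
Q(o) = o² + √(5 + o) + o*(o² - o) (Q(o) = (o² + ((o² - 2*o) + o)*o) + √(5 + o) = (o² + (o² - o)*o) + √(5 + o) = (o² + o*(o² - o)) + √(5 + o) = o² + √(5 + o) + o*(o² - o))
(Q(-3)*(-5) - 8)*215 = (((-3)³ + √(5 - 3))*(-5) - 8)*215 = ((-27 + √2)*(-5) - 8)*215 = ((135 - 5*√2) - 8)*215 = (127 - 5*√2)*215 = 27305 - 1075*√2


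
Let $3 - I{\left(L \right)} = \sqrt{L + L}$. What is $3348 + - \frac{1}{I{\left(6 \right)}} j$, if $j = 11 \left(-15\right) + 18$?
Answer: $3201 - 98 \sqrt{3} \approx 3031.3$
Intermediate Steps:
$I{\left(L \right)} = 3 - \sqrt{2} \sqrt{L}$ ($I{\left(L \right)} = 3 - \sqrt{L + L} = 3 - \sqrt{2 L} = 3 - \sqrt{2} \sqrt{L}$)
$j = -147$ ($j = -165 + 18 = -147$)
$3348 + - \frac{1}{I{\left(6 \right)}} j = 3348 + - \frac{1}{3 - \sqrt{2} \sqrt{6}} \left(-147\right) = 3348 + - \frac{1}{3 - 2 \sqrt{3}} \left(-147\right) = 3348 + \frac{147}{3 - 2 \sqrt{3}}$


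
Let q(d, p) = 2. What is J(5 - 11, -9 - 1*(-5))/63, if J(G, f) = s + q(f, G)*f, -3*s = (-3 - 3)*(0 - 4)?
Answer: -16/63 ≈ -0.25397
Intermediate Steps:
s = -8 (s = -(-3 - 3)*(0 - 4)/3 = -(-2)*(-4) = -⅓*24 = -8)
J(G, f) = -8 + 2*f
J(5 - 11, -9 - 1*(-5))/63 = (-8 + 2*(-9 - 1*(-5)))/63 = (-8 + 2*(-9 + 5))*(1/63) = (-8 + 2*(-4))*(1/63) = (-8 - 8)*(1/63) = -16*1/63 = -16/63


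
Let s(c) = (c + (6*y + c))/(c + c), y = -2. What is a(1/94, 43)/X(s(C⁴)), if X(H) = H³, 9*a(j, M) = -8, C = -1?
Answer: 8/1125 ≈ 0.0071111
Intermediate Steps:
a(j, M) = -8/9 (a(j, M) = (⅑)*(-8) = -8/9)
s(c) = (-12 + 2*c)/(2*c) (s(c) = (c + (6*(-2) + c))/(c + c) = (c + (-12 + c))/((2*c)) = (-12 + 2*c)*(1/(2*c)) = (-12 + 2*c)/(2*c))
a(1/94, 43)/X(s(C⁴)) = -8/(9*(-6 + (-1)⁴)³) = -8/(9*(-6 + 1)³) = -8/(9*((1*(-5))³)) = -8/(9*((-5)³)) = -8/9/(-125) = -8/9*(-1/125) = 8/1125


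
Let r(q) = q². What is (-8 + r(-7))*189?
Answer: 7749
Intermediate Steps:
(-8 + r(-7))*189 = (-8 + (-7)²)*189 = (-8 + 49)*189 = 41*189 = 7749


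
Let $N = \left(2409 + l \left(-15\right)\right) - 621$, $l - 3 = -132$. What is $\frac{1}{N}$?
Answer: $\frac{1}{3723} \approx 0.0002686$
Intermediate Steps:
$l = -129$ ($l = 3 - 132 = -129$)
$N = 3723$ ($N = \left(2409 - -1935\right) - 621 = \left(2409 + 1935\right) - 621 = 4344 - 621 = 3723$)
$\frac{1}{N} = \frac{1}{3723}$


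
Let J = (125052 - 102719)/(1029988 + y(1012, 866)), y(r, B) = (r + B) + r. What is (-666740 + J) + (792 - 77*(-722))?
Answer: -630421196479/1032878 ≈ -6.1035e+5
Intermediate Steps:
y(r, B) = B + 2*r (y(r, B) = (B + r) + r = B + 2*r)
J = 22333/1032878 (J = (125052 - 102719)/(1029988 + (866 + 2*1012)) = 22333/(1029988 + (866 + 2024)) = 22333/(1029988 + 2890) = 22333/1032878 ≈ 0.021622)
(-666740 + J) + (792 - 77*(-722)) = (-666740 + 22333/1032878) + (792 - 77*(-722)) = -688661055387/1032878 + (792 + 55594) = -688661055387/1032878 + 56386 = -630421196479/1032878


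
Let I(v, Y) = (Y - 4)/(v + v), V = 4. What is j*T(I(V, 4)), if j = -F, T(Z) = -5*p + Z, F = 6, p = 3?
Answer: 90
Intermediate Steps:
I(v, Y) = (-4 + Y)/(2*v) (I(v, Y) = (-4 + Y)/((2*v)) = (-4 + Y)*(1/(2*v)) = (-4 + Y)/(2*v))
T(Z) = -15 + Z (T(Z) = -5*3 + Z = -15 + Z)
j = -6 (j = -1*6 = -6)
j*T(I(V, 4)) = -6*(-15 + (1/2)*(-4 + 4)/4) = -6*(-15 + (1/2)*(1/4)*0) = -6*(-15 + 0) = -6*(-15) = 90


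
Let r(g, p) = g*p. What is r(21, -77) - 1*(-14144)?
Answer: 12527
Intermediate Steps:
r(21, -77) - 1*(-14144) = 21*(-77) - 1*(-14144) = -1617 + 14144 = 12527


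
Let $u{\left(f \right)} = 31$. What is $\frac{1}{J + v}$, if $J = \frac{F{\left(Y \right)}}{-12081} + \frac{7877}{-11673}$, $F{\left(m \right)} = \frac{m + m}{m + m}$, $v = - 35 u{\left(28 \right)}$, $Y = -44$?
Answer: $- \frac{47007171}{51034505105} \approx -0.00092109$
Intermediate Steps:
$v = -1085$ ($v = \left(-35\right) 31 = -1085$)
$F{\left(m \right)} = 1$ ($F{\left(m \right)} = \frac{2 m}{2 m} = 2 m \frac{1}{2 m} = 1$)
$J = - \frac{31724570}{47007171}$ ($J = 1 \frac{1}{-12081} + \frac{7877}{-11673} = 1 \left(- \frac{1}{12081}\right) + 7877 \left(- \frac{1}{11673}\right) = - \frac{1}{12081} - \frac{7877}{11673} = - \frac{31724570}{47007171} \approx -0.67489$)
$\frac{1}{J + v} = \frac{1}{- \frac{31724570}{47007171} - 1085} = \frac{1}{- \frac{51034505105}{47007171}} = - \frac{47007171}{51034505105}$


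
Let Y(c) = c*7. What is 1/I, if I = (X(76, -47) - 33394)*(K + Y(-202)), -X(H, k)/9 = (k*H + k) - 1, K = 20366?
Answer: -1/15426928 ≈ -6.4822e-8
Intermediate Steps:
X(H, k) = 9 - 9*k - 9*H*k (X(H, k) = -9*((k*H + k) - 1) = -9*((H*k + k) - 1) = -9*((k + H*k) - 1) = -9*(-1 + k + H*k) = 9 - 9*k - 9*H*k)
Y(c) = 7*c
I = -15426928 (I = ((9 - 9*(-47) - 9*76*(-47)) - 33394)*(20366 + 7*(-202)) = ((9 + 423 + 32148) - 33394)*(20366 - 1414) = (32580 - 33394)*18952 = -814*18952 = -15426928)
1/I = 1/(-15426928) = -1/15426928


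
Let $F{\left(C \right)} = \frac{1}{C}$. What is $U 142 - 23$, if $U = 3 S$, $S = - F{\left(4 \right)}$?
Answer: $- \frac{259}{2} \approx -129.5$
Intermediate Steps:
$S = - \frac{1}{4} \approx -0.25$
$U = - \frac{3}{4}$ ($U = 3 \left(- \frac{1}{4}\right) = - \frac{3}{4} \approx -0.75$)
$U 142 - 23 = \left(- \frac{3}{4}\right) 142 - 23 = - \frac{213}{2} - 23 = - \frac{259}{2}$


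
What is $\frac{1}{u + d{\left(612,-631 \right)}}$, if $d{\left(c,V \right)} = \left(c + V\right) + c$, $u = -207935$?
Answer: $- \frac{1}{207342} \approx -4.8229 \cdot 10^{-6}$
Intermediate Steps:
$d{\left(c,V \right)} = V + 2 c$ ($d{\left(c,V \right)} = \left(V + c\right) + c = V + 2 c$)
$\frac{1}{u + d{\left(612,-631 \right)}} = \frac{1}{-207935 + \left(-631 + 2 \cdot 612\right)} = \frac{1}{-207935 + \left(-631 + 1224\right)} = \frac{1}{-207935 + 593} = \frac{1}{-207342} = - \frac{1}{207342}$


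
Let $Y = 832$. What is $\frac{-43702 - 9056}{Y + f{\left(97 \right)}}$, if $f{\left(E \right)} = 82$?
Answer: $- \frac{26379}{457} \approx -57.722$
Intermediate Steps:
$\frac{-43702 - 9056}{Y + f{\left(97 \right)}} = \frac{-43702 - 9056}{832 + 82} = \frac{-43702 + \left(-23226 + 14170\right)}{914} = \left(-43702 - 9056\right) \frac{1}{914} = \left(-52758\right) \frac{1}{914} = - \frac{26379}{457}$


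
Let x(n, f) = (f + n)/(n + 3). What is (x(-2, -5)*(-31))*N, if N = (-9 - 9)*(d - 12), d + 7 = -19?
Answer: 148428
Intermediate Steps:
d = -26 (d = -7 - 19 = -26)
x(n, f) = (f + n)/(3 + n)
N = 684 (N = (-9 - 9)*(-26 - 12) = -18*(-38) = 684)
(x(-2, -5)*(-31))*N = (((-5 - 2)/(3 - 2))*(-31))*684 = ((-7/1)*(-31))*684 = ((1*(-7))*(-31))*684 = -7*(-31)*684 = 217*684 = 148428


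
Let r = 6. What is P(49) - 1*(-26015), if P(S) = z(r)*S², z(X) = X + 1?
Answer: 42822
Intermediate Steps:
z(X) = 1 + X
P(S) = 7*S² (P(S) = (1 + 6)*S² = 7*S²)
P(49) - 1*(-26015) = 7*49² - 1*(-26015) = 7*2401 + 26015 = 16807 + 26015 = 42822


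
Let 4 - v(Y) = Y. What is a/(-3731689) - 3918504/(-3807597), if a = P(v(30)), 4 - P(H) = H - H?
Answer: 4874207680956/4736255947111 ≈ 1.0291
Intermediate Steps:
v(Y) = 4 - Y
P(H) = 4 (P(H) = 4 - (H - H) = 4 - 1*0 = 4 + 0 = 4)
a = 4
a/(-3731689) - 3918504/(-3807597) = 4/(-3731689) - 3918504/(-3807597) = 4*(-1/3731689) - 3918504*(-1/3807597) = -4/3731689 + 1306168/1269199 = 4874207680956/4736255947111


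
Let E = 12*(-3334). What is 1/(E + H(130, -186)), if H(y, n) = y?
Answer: -1/39878 ≈ -2.5076e-5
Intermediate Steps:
E = -40008
1/(E + H(130, -186)) = 1/(-40008 + 130) = 1/(-39878) = -1/39878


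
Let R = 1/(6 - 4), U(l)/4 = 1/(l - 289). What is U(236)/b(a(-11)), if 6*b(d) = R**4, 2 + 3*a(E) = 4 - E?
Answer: -384/53 ≈ -7.2453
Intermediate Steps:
U(l) = 4/(-289 + l) (U(l) = 4/(l - 289) = 4/(-289 + l))
a(E) = 2/3 - E/3 (a(E) = -2/3 + (4 - E)/3 = -2/3 + (4/3 - E/3) = 2/3 - E/3)
R = 1/2 ≈ 0.50000
b(d) = 1/96 (b(d) = (1/2)**4/6 = (1/6)*(1/16) = 1/96)
U(236)/b(a(-11)) = (4/(-289 + 236))/(1/96) = (4/(-53))*96 = (4*(-1/53))*96 = -4/53*96 = -384/53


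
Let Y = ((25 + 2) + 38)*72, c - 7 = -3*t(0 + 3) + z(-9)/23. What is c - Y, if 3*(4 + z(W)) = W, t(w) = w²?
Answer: -108107/23 ≈ -4700.3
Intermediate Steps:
z(W) = -4 + W/3
c = -467/23 (c = 7 + (-3*(0 + 3)² + (-4 + (⅓)*(-9))/23) = 7 + (-3*3² + (-4 - 3)*(1/23)) = 7 + (-3*9 - 7*1/23) = 7 + (-27 - 7/23) = 7 - 628/23 = -467/23 ≈ -20.304)
Y = 4680 (Y = (27 + 38)*72 = 65*72 = 4680)
c - Y = -467/23 - 1*4680 = -467/23 - 4680 = -108107/23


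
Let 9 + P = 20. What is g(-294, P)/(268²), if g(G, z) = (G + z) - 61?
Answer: -43/8978 ≈ -0.0047895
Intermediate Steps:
P = 11 (P = -9 + 20 = 11)
g(G, z) = -61 + G + z
g(-294, P)/(268²) = (-61 - 294 + 11)/(268²) = -344/71824 = -344*1/71824 = -43/8978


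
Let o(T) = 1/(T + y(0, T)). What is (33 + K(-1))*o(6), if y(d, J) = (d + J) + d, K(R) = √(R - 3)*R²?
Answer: 11/4 + I/6 ≈ 2.75 + 0.16667*I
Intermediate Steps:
K(R) = R²*√(-3 + R) (K(R) = √(-3 + R)*R² = R²*√(-3 + R))
y(d, J) = J + 2*d (y(d, J) = (J + d) + d = J + 2*d)
o(T) = 1/(2*T) (o(T) = 1/(T + (T + 2*0)) = 1/(T + (T + 0)) = 1/(T + T) = 1/(2*T))
(33 + K(-1))*o(6) = (33 + (-1)²*√(-3 - 1))*((½)/6) = (33 + 1*√(-4))*((½)*(⅙)) = (33 + 1*(2*I))*(1/12) = (33 + 2*I)*(1/12) = 11/4 + I/6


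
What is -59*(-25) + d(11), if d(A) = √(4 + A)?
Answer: 1475 + √15 ≈ 1478.9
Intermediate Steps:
-59*(-25) + d(11) = -59*(-25) + √(4 + 11) = 1475 + √15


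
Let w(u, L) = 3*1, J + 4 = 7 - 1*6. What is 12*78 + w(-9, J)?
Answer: 939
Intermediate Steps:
J = -3 (J = -4 + (7 - 1*6) = -4 + (7 - 6) = -4 + 1 = -3)
w(u, L) = 3
12*78 + w(-9, J) = 12*78 + 3 = 936 + 3 = 939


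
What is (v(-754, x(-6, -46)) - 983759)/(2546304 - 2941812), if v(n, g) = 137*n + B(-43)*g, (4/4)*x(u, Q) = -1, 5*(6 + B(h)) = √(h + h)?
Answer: 1087051/395508 + I*√86/1977540 ≈ 2.7485 + 4.6895e-6*I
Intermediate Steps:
B(h) = -6 + √2*√h/5 (B(h) = -6 + √(h + h)/5 = -6 + √(2*h)/5 = -6 + (√2*√h)/5 = -6 + √2*√h/5)
x(u, Q) = -1
v(n, g) = 137*n + g*(-6 + I*√86/5) (v(n, g) = 137*n + (-6 + √2*√(-43)/5)*g = 137*n + (-6 + √2*(I*√43)/5)*g = 137*n + (-6 + I*√86/5)*g = 137*n + g*(-6 + I*√86/5))
(v(-754, x(-6, -46)) - 983759)/(2546304 - 2941812) = ((137*(-754) - ⅕*(-1)*(30 - I*√86)) - 983759)/(2546304 - 2941812) = ((-103298 + (6 - I*√86/5)) - 983759)/(-395508) = ((-103292 - I*√86/5) - 983759)*(-1/395508) = (-1087051 - I*√86/5)*(-1/395508) = 1087051/395508 + I*√86/1977540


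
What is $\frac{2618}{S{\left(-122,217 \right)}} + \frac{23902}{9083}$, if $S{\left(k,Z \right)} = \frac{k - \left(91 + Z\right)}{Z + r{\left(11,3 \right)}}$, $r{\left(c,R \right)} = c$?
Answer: $- \frac{2705700586}{1952845} \approx -1385.5$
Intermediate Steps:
$S{\left(k,Z \right)} = \frac{-91 + k - Z}{11 + Z}$ ($S{\left(k,Z \right)} = \frac{k - \left(91 + Z\right)}{Z + 11} = \frac{-91 + k - Z}{11 + Z}$)
$\frac{2618}{S{\left(-122,217 \right)}} + \frac{23902}{9083} = \frac{2618}{\frac{1}{11 + 217} \left(-91 - 122 - 217\right)} + \frac{23902}{9083} = \frac{2618}{\frac{1}{228} \left(-91 - 122 - 217\right)} + 23902 \cdot \frac{1}{9083} = \frac{2618}{\frac{1}{228} \left(-430\right)} + \frac{23902}{9083} = \frac{2618}{- \frac{215}{114}} + \frac{23902}{9083} = 2618 \left(- \frac{114}{215}\right) + \frac{23902}{9083} = - \frac{298452}{215} + \frac{23902}{9083} = - \frac{2705700586}{1952845}$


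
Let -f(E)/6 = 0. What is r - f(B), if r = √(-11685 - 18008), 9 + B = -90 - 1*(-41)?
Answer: I*√29693 ≈ 172.32*I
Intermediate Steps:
B = -58 (B = -9 + (-90 - 1*(-41)) = -9 + (-90 + 41) = -9 - 49 = -58)
f(E) = 0 (f(E) = -6*0 = 0)
r = I*√29693 (r = √(-29693) = I*√29693 ≈ 172.32*I)
r - f(B) = I*√29693 - 1*0 = I*√29693 + 0 = I*√29693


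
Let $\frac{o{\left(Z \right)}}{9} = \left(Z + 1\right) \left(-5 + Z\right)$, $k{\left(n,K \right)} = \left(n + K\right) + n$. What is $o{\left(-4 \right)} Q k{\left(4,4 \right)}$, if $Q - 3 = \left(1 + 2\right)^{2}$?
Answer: $34992$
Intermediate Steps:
$k{\left(n,K \right)} = K + 2 n$ ($k{\left(n,K \right)} = \left(K + n\right) + n = K + 2 n$)
$Q = 12$ ($Q = 3 + \left(1 + 2\right)^{2} = 3 + 3^{2} = 3 + 9 = 12$)
$o{\left(Z \right)} = 9 \left(1 + Z\right) \left(-5 + Z\right)$ ($o{\left(Z \right)} = 9 \left(Z + 1\right) \left(-5 + Z\right) = 9 \left(1 + Z\right) \left(-5 + Z\right)$)
$o{\left(-4 \right)} Q k{\left(4,4 \right)} = \left(-45 - -144 + 9 \left(-4\right)^{2}\right) 12 \left(4 + 2 \cdot 4\right) = \left(-45 + 144 + 9 \cdot 16\right) 12 \left(4 + 8\right) = \left(-45 + 144 + 144\right) 12 \cdot 12 = 243 \cdot 12 \cdot 12 = 2916 \cdot 12 = 34992$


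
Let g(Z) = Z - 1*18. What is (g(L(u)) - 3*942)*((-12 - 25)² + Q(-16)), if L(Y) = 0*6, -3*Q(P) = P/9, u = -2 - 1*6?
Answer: -11685364/3 ≈ -3.8951e+6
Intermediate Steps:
u = -8 (u = -2 - 6 = -8)
Q(P) = -P/27 (Q(P) = -P/(3*9) = -P/27)
L(Y) = 0
g(Z) = -18 + Z (g(Z) = Z - 18 = -18 + Z)
(g(L(u)) - 3*942)*((-12 - 25)² + Q(-16)) = ((-18 + 0) - 3*942)*((-12 - 25)² - 1/27*(-16)) = (-18 - 2826)*((-37)² + 16/27) = -2844*(1369 + 16/27) = -2844*36979/27 = -11685364/3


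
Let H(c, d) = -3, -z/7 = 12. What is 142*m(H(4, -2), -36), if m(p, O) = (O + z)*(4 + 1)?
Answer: -85200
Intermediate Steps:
z = -84 (z = -7*12 = -84)
m(p, O) = -420 + 5*O (m(p, O) = (O - 84)*(4 + 1) = (-84 + O)*5 = -420 + 5*O)
142*m(H(4, -2), -36) = 142*(-420 + 5*(-36)) = 142*(-420 - 180) = 142*(-600) = -85200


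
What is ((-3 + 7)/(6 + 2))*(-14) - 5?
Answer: -12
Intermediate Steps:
((-3 + 7)/(6 + 2))*(-14) - 5 = (4/8)*(-14) - 5 = (4*(⅛))*(-14) - 5 = (½)*(-14) - 5 = -7 - 5 = -12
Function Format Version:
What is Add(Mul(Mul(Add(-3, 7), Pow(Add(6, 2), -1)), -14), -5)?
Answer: -12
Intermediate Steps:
Add(Mul(Mul(Add(-3, 7), Pow(Add(6, 2), -1)), -14), -5) = Add(Mul(Mul(4, Pow(8, -1)), -14), -5) = Add(Mul(Mul(4, Rational(1, 8)), -14), -5) = Add(Mul(Rational(1, 2), -14), -5) = Add(-7, -5) = -12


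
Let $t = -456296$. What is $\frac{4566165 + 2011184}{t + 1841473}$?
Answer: $\frac{6577349}{1385177} \approx 4.7484$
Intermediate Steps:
$\frac{4566165 + 2011184}{t + 1841473} = \frac{4566165 + 2011184}{-456296 + 1841473} = \frac{6577349}{1385177}$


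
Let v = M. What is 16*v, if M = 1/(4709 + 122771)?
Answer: 2/15935 ≈ 0.00012551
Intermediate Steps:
M = 1/127480 ≈ 7.8444e-6
v = 1/127480 ≈ 7.8444e-6
16*v = 16*(1/127480) = 2/15935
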